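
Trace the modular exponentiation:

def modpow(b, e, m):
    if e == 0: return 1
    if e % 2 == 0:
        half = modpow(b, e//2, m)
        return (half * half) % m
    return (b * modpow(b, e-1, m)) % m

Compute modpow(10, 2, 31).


modpow(10, 2, 31): e is even, compute modpow(10, 1, 31)
  modpow(10, 1, 31): e is odd, compute modpow(10, 0, 31)
    modpow(10, 0, 31) = 1
  (10 * 1) % 31 = 10
half=10, (10*10) % 31 = 7

7


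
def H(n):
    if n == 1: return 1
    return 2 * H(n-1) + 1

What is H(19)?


H(19) = 2 * H(18) + 1
H(18) = 2 * H(17) + 1
H(17) = 2 * H(16) + 1
H(16) = 2 * H(15) + 1
H(15) = 2 * H(14) + 1
H(14) = 2 * H(13) + 1
H(13) = 2 * H(12) + 1
H(12) = 2 * H(11) + 1
H(11) = 2 * H(10) + 1
H(10) = 2 * H(9) + 1
H(9) = 2 * H(8) + 1
H(8) = 2 * H(7) + 1
H(7) = 2 * H(6) + 1
H(6) = 2 * H(5) + 1
H(5) = 2 * H(4) + 1
H(4) = 2 * H(3) + 1
H(3) = 2 * H(2) + 1
H(2) = 2 * H(1) + 1
H(1) = 1  (base case)
H(2) = 2 * 1 + 1 = 3
H(3) = 2 * 3 + 1 = 7
H(4) = 2 * 7 + 1 = 15
H(5) = 2 * 15 + 1 = 31
H(6) = 2 * 31 + 1 = 63
H(7) = 2 * 63 + 1 = 127
H(8) = 2 * 127 + 1 = 255
H(9) = 2 * 255 + 1 = 511
H(10) = 2 * 511 + 1 = 1023
H(11) = 2 * 1023 + 1 = 2047
H(12) = 2 * 2047 + 1 = 4095
H(13) = 2 * 4095 + 1 = 8191
H(14) = 2 * 8191 + 1 = 16383
H(15) = 2 * 16383 + 1 = 32767
H(16) = 2 * 32767 + 1 = 65535
H(17) = 2 * 65535 + 1 = 131071
H(18) = 2 * 131071 + 1 = 262143
H(19) = 2 * 262143 + 1 = 524287

524287


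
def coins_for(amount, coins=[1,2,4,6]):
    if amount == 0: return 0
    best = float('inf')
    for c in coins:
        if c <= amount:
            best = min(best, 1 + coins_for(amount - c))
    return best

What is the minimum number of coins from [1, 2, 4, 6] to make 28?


Building up with DP:
coins_for(0) = 0
coins_for(1) = min(1+coins_for(0)=1+0=1) = 1
coins_for(2) = min(1+coins_for(1)=1+1=2, 1+coins_for(0)=1+0=1) = 1
coins_for(3) = min(1+coins_for(2)=1+1=2, 1+coins_for(1)=1+1=2) = 2
coins_for(4) = min(1+coins_for(3)=1+2=3, 1+coins_for(2)=1+1=2, 1+coins_for(0)=1+0=1) = 1
coins_for(5) = min(1+coins_for(4)=1+1=2, 1+coins_for(3)=1+2=3, 1+coins_for(1)=1+1=2) = 2
coins_for(6) = min(1+coins_for(5)=1+2=3, 1+coins_for(4)=1+1=2, 1+coins_for(2)=1+1=2, 1+coins_for(0)=1+0=1) = 1
coins_for(7) = min(1+coins_for(6)=1+1=2, 1+coins_for(5)=1+2=3, 1+coins_for(3)=1+2=3, 1+coins_for(1)=1+1=2) = 2
coins_for(8) = min(1+coins_for(7)=1+2=3, 1+coins_for(6)=1+1=2, 1+coins_for(4)=1+1=2, 1+coins_for(2)=1+1=2) = 2
coins_for(9) = min(1+coins_for(8)=1+2=3, 1+coins_for(7)=1+2=3, 1+coins_for(5)=1+2=3, 1+coins_for(3)=1+2=3) = 3
coins_for(10) = min(1+coins_for(9)=1+3=4, 1+coins_for(8)=1+2=3, 1+coins_for(6)=1+1=2, 1+coins_for(4)=1+1=2) = 2
coins_for(11) = min(1+coins_for(10)=1+2=3, 1+coins_for(9)=1+3=4, 1+coins_for(7)=1+2=3, 1+coins_for(5)=1+2=3) = 3
coins_for(12) = min(1+coins_for(11)=1+3=4, 1+coins_for(10)=1+2=3, 1+coins_for(8)=1+2=3, 1+coins_for(6)=1+1=2) = 2
coins_for(13) = min(1+coins_for(12)=1+2=3, 1+coins_for(11)=1+3=4, 1+coins_for(9)=1+3=4, 1+coins_for(7)=1+2=3) = 3
coins_for(14) = min(1+coins_for(13)=1+3=4, 1+coins_for(12)=1+2=3, 1+coins_for(10)=1+2=3, 1+coins_for(8)=1+2=3) = 3
coins_for(15) = min(1+coins_for(14)=1+3=4, 1+coins_for(13)=1+3=4, 1+coins_for(11)=1+3=4, 1+coins_for(9)=1+3=4) = 4
coins_for(16) = min(1+coins_for(15)=1+4=5, 1+coins_for(14)=1+3=4, 1+coins_for(12)=1+2=3, 1+coins_for(10)=1+2=3) = 3
coins_for(17) = min(1+coins_for(16)=1+3=4, 1+coins_for(15)=1+4=5, 1+coins_for(13)=1+3=4, 1+coins_for(11)=1+3=4) = 4
coins_for(18) = min(1+coins_for(17)=1+4=5, 1+coins_for(16)=1+3=4, 1+coins_for(14)=1+3=4, 1+coins_for(12)=1+2=3) = 3
coins_for(19) = min(1+coins_for(18)=1+3=4, 1+coins_for(17)=1+4=5, 1+coins_for(15)=1+4=5, 1+coins_for(13)=1+3=4) = 4
coins_for(20) = min(1+coins_for(19)=1+4=5, 1+coins_for(18)=1+3=4, 1+coins_for(16)=1+3=4, 1+coins_for(14)=1+3=4) = 4
coins_for(21) = min(1+coins_for(20)=1+4=5, 1+coins_for(19)=1+4=5, 1+coins_for(17)=1+4=5, 1+coins_for(15)=1+4=5) = 5
coins_for(22) = min(1+coins_for(21)=1+5=6, 1+coins_for(20)=1+4=5, 1+coins_for(18)=1+3=4, 1+coins_for(16)=1+3=4) = 4
coins_for(23) = min(1+coins_for(22)=1+4=5, 1+coins_for(21)=1+5=6, 1+coins_for(19)=1+4=5, 1+coins_for(17)=1+4=5) = 5
coins_for(24) = min(1+coins_for(23)=1+5=6, 1+coins_for(22)=1+4=5, 1+coins_for(20)=1+4=5, 1+coins_for(18)=1+3=4) = 4
coins_for(25) = min(1+coins_for(24)=1+4=5, 1+coins_for(23)=1+5=6, 1+coins_for(21)=1+5=6, 1+coins_for(19)=1+4=5) = 5
coins_for(26) = min(1+coins_for(25)=1+5=6, 1+coins_for(24)=1+4=5, 1+coins_for(22)=1+4=5, 1+coins_for(20)=1+4=5) = 5
coins_for(27) = min(1+coins_for(26)=1+5=6, 1+coins_for(25)=1+5=6, 1+coins_for(23)=1+5=6, 1+coins_for(21)=1+5=6) = 6
coins_for(28) = min(1+coins_for(27)=1+6=7, 1+coins_for(26)=1+5=6, 1+coins_for(24)=1+4=5, 1+coins_for(22)=1+4=5) = 5

5


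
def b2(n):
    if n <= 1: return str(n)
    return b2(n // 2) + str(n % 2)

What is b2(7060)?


b2(7060) = b2(3530) + '0'
b2(3530) = b2(1765) + '0'
b2(1765) = b2(882) + '1'
b2(882) = b2(441) + '0'
b2(441) = b2(220) + '1'
b2(220) = b2(110) + '0'
b2(110) = b2(55) + '0'
b2(55) = b2(27) + '1'
b2(27) = b2(13) + '1'
b2(13) = b2(6) + '1'
b2(6) = b2(3) + '0'
b2(3) = b2(1) + '1'
b2(1) = '1'  (base case)
Concatenating: '1' + '1' + '0' + '1' + '1' + '1' + '0' + '0' + '1' + '0' + '1' + '0' + '0' = '1101110010100'

1101110010100


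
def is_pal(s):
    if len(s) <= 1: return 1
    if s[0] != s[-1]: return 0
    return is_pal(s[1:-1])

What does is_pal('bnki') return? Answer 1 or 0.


is_pal('bnki'): s[0]='b' != s[-1]='i' -> return 0
Result: 0 (not a palindrome)

0


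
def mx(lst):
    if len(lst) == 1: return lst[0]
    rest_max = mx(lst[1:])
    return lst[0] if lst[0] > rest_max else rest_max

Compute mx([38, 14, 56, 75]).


mx([38, 14, 56, 75]): compare 38 with mx([14, 56, 75])
mx([14, 56, 75]): compare 14 with mx([56, 75])
mx([56, 75]): compare 56 with mx([75])
mx([75]) = 75  (base case)
Compare 56 with 75 -> 75
Compare 14 with 75 -> 75
Compare 38 with 75 -> 75

75


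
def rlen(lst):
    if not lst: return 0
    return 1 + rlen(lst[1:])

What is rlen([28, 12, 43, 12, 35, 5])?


rlen([28, 12, 43, 12, 35, 5]) = 1 + rlen([12, 43, 12, 35, 5])
rlen([12, 43, 12, 35, 5]) = 1 + rlen([43, 12, 35, 5])
rlen([43, 12, 35, 5]) = 1 + rlen([12, 35, 5])
rlen([12, 35, 5]) = 1 + rlen([35, 5])
rlen([35, 5]) = 1 + rlen([5])
rlen([5]) = 1 + rlen([])
rlen([]) = 0  (base case)
Unwinding: 1 + 1 + 1 + 1 + 1 + 1 + 0 = 6

6


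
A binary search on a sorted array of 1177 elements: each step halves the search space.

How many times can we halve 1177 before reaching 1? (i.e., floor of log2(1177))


1177 / 2 = 588
588 / 2 = 294
294 / 2 = 147
147 / 2 = 73
73 / 2 = 36
36 / 2 = 18
18 / 2 = 9
9 / 2 = 4
4 / 2 = 2
2 / 2 = 1
Reached 1 after 10 halvings

10


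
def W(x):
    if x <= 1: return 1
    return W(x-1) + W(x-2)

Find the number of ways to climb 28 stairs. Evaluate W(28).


Building up from base cases:
W(0) = 1
W(1) = 1
W(2) = W(1) + W(0) = 1 + 1 = 2
W(3) = W(2) + W(1) = 2 + 1 = 3
W(4) = W(3) + W(2) = 3 + 2 = 5
W(5) = W(4) + W(3) = 5 + 3 = 8
W(6) = W(5) + W(4) = 8 + 5 = 13
W(7) = W(6) + W(5) = 13 + 8 = 21
W(8) = W(7) + W(6) = 21 + 13 = 34
W(9) = W(8) + W(7) = 34 + 21 = 55
W(10) = W(9) + W(8) = 55 + 34 = 89
W(11) = W(10) + W(9) = 89 + 55 = 144
W(12) = W(11) + W(10) = 144 + 89 = 233
W(13) = W(12) + W(11) = 233 + 144 = 377
W(14) = W(13) + W(12) = 377 + 233 = 610
W(15) = W(14) + W(13) = 610 + 377 = 987
W(16) = W(15) + W(14) = 987 + 610 = 1597
W(17) = W(16) + W(15) = 1597 + 987 = 2584
W(18) = W(17) + W(16) = 2584 + 1597 = 4181
W(19) = W(18) + W(17) = 4181 + 2584 = 6765
W(20) = W(19) + W(18) = 6765 + 4181 = 10946
W(21) = W(20) + W(19) = 10946 + 6765 = 17711
W(22) = W(21) + W(20) = 17711 + 10946 = 28657
W(23) = W(22) + W(21) = 28657 + 17711 = 46368
W(24) = W(23) + W(22) = 46368 + 28657 = 75025
W(25) = W(24) + W(23) = 75025 + 46368 = 121393
W(26) = W(25) + W(24) = 121393 + 75025 = 196418
W(27) = W(26) + W(25) = 196418 + 121393 = 317811
W(28) = W(27) + W(26) = 317811 + 196418 = 514229

514229


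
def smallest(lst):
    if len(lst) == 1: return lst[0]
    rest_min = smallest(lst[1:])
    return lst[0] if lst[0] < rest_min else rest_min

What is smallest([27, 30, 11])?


smallest([27, 30, 11]): compare 27 with smallest([30, 11])
smallest([30, 11]): compare 30 with smallest([11])
smallest([11]) = 11  (base case)
Compare 30 with 11 -> 11
Compare 27 with 11 -> 11

11


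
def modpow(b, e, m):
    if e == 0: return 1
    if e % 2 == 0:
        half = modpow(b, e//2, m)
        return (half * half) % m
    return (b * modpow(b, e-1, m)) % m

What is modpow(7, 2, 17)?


modpow(7, 2, 17): e is even, compute modpow(7, 1, 17)
  modpow(7, 1, 17): e is odd, compute modpow(7, 0, 17)
    modpow(7, 0, 17) = 1
  (7 * 1) % 17 = 7
half=7, (7*7) % 17 = 15

15


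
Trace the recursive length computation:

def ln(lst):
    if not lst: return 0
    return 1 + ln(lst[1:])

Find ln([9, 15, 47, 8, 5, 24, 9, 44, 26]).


ln([9, 15, 47, 8, 5, 24, 9, 44, 26]) = 1 + ln([15, 47, 8, 5, 24, 9, 44, 26])
ln([15, 47, 8, 5, 24, 9, 44, 26]) = 1 + ln([47, 8, 5, 24, 9, 44, 26])
ln([47, 8, 5, 24, 9, 44, 26]) = 1 + ln([8, 5, 24, 9, 44, 26])
ln([8, 5, 24, 9, 44, 26]) = 1 + ln([5, 24, 9, 44, 26])
ln([5, 24, 9, 44, 26]) = 1 + ln([24, 9, 44, 26])
ln([24, 9, 44, 26]) = 1 + ln([9, 44, 26])
ln([9, 44, 26]) = 1 + ln([44, 26])
ln([44, 26]) = 1 + ln([26])
ln([26]) = 1 + ln([])
ln([]) = 0  (base case)
Unwinding: 1 + 1 + 1 + 1 + 1 + 1 + 1 + 1 + 1 + 0 = 9

9


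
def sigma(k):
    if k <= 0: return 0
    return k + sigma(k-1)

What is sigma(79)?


sigma(79)
= 79 + 78 + 77 + 76 + 75 + 74 + 73 + 72 + 71 + 70 + 69 + 68 + 67 + 66 + 65 + 64 + 63 + 62 + 61 + 60 + 59 + 58 + 57 + 56 + 55 + 54 + 53 + 52 + 51 + 50 + 49 + 48 + 47 + 46 + 45 + 44 + 43 + 42 + 41 + 40 + 39 + 38 + 37 + 36 + 35 + 34 + 33 + 32 + 31 + 30 + 29 + 28 + 27 + 26 + 25 + 24 + 23 + 22 + 21 + 20 + 19 + 18 + 17 + 16 + 15 + 14 + 13 + 12 + 11 + 10 + 9 + 8 + 7 + 6 + 5 + 4 + 3 + 2 + 1 + sigma(0)
= 79 + 78 + 77 + 76 + 75 + 74 + 73 + 72 + 71 + 70 + 69 + 68 + 67 + 66 + 65 + 64 + 63 + 62 + 61 + 60 + 59 + 58 + 57 + 56 + 55 + 54 + 53 + 52 + 51 + 50 + 49 + 48 + 47 + 46 + 45 + 44 + 43 + 42 + 41 + 40 + 39 + 38 + 37 + 36 + 35 + 34 + 33 + 32 + 31 + 30 + 29 + 28 + 27 + 26 + 25 + 24 + 23 + 22 + 21 + 20 + 19 + 18 + 17 + 16 + 15 + 14 + 13 + 12 + 11 + 10 + 9 + 8 + 7 + 6 + 5 + 4 + 3 + 2 + 1 + 0
= 3160

3160


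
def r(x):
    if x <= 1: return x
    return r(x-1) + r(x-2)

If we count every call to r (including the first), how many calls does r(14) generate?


Let C(n) = total calls for r(n)
C(0) = 1, C(1) = 1
C(2) = 1 + C(1) + C(0) = 1 + 1 + 1 = 3
C(3) = 1 + C(2) + C(1) = 1 + 3 + 1 = 5
C(4) = 1 + C(3) + C(2) = 1 + 5 + 3 = 9
C(5) = 1 + C(4) + C(3) = 1 + 9 + 5 = 15
C(6) = 1 + C(5) + C(4) = 1 + 15 + 9 = 25
C(7) = 1 + C(6) + C(5) = 1 + 25 + 15 = 41
C(8) = 1 + C(7) + C(6) = 1 + 41 + 25 = 67
C(9) = 1 + C(8) + C(7) = 1 + 67 + 41 = 109
C(10) = 1 + C(9) + C(8) = 1 + 109 + 67 = 177
C(11) = 1 + C(10) + C(9) = 1 + 177 + 109 = 287
C(12) = 1 + C(11) + C(10) = 1 + 287 + 177 = 465
C(13) = 1 + C(12) + C(11) = 1 + 465 + 287 = 753
C(14) = 1 + C(13) + C(12) = 1 + 753 + 465 = 1219

1219


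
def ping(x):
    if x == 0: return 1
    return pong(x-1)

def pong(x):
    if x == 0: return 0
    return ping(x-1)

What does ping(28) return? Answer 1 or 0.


ping(28) = pong(27)
pong(27) = ping(26)
ping(26) = pong(25)
pong(25) = ping(24)
ping(24) = pong(23)
pong(23) = ping(22)
ping(22) = pong(21)
pong(21) = ping(20)
ping(20) = pong(19)
pong(19) = ping(18)
ping(18) = pong(17)
pong(17) = ping(16)
ping(16) = pong(15)
pong(15) = ping(14)
ping(14) = pong(13)
pong(13) = ping(12)
ping(12) = pong(11)
pong(11) = ping(10)
ping(10) = pong(9)
pong(9) = ping(8)
ping(8) = pong(7)
pong(7) = ping(6)
ping(6) = pong(5)
pong(5) = ping(4)
ping(4) = pong(3)
pong(3) = ping(2)
ping(2) = pong(1)
pong(1) = ping(0)
ping(0) = 1  (base case)
Result: 1

1


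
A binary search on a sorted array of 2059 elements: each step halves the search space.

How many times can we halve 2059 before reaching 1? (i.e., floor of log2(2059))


2059 / 2 = 1029
1029 / 2 = 514
514 / 2 = 257
257 / 2 = 128
128 / 2 = 64
64 / 2 = 32
32 / 2 = 16
16 / 2 = 8
8 / 2 = 4
4 / 2 = 2
2 / 2 = 1
Reached 1 after 11 halvings

11


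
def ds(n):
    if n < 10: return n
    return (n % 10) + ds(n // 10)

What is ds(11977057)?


ds(11977057) = 7 + ds(1197705)
ds(1197705) = 5 + ds(119770)
ds(119770) = 0 + ds(11977)
ds(11977) = 7 + ds(1197)
ds(1197) = 7 + ds(119)
ds(119) = 9 + ds(11)
ds(11) = 1 + ds(1)
ds(1) = 1  (base case)
Total: 7 + 5 + 0 + 7 + 7 + 9 + 1 + 1 = 37

37


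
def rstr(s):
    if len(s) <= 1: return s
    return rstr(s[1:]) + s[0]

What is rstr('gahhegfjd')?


rstr('gahhegfjd') = rstr('ahhegfjd') + 'g'
rstr('ahhegfjd') = rstr('hhegfjd') + 'a'
rstr('hhegfjd') = rstr('hegfjd') + 'h'
rstr('hegfjd') = rstr('egfjd') + 'h'
rstr('egfjd') = rstr('gfjd') + 'e'
rstr('gfjd') = rstr('fjd') + 'g'
rstr('fjd') = rstr('jd') + 'f'
rstr('jd') = rstr('d') + 'j'
rstr('d') = 'd'  (base case)
Concatenating: 'd' + 'j' + 'f' + 'g' + 'e' + 'h' + 'h' + 'a' + 'g' = 'djfgehhag'

djfgehhag


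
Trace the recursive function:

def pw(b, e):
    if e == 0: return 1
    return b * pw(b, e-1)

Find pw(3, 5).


pw(3, 5)
= 3 * pw(3, 4)
= 3 * 3 * pw(3, 3)
= 3 * 3 * 3 * pw(3, 2)
= 3 * 3 * 3 * 3 * pw(3, 1)
= 3 * 3 * 3 * 3 * 3 * pw(3, 0)
= 3 * 3 * 3 * 3 * 3 * 1
= 243

243


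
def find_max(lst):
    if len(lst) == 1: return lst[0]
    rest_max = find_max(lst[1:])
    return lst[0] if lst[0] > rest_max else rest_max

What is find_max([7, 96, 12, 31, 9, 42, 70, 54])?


find_max([7, 96, 12, 31, 9, 42, 70, 54]): compare 7 with find_max([96, 12, 31, 9, 42, 70, 54])
find_max([96, 12, 31, 9, 42, 70, 54]): compare 96 with find_max([12, 31, 9, 42, 70, 54])
find_max([12, 31, 9, 42, 70, 54]): compare 12 with find_max([31, 9, 42, 70, 54])
find_max([31, 9, 42, 70, 54]): compare 31 with find_max([9, 42, 70, 54])
find_max([9, 42, 70, 54]): compare 9 with find_max([42, 70, 54])
find_max([42, 70, 54]): compare 42 with find_max([70, 54])
find_max([70, 54]): compare 70 with find_max([54])
find_max([54]) = 54  (base case)
Compare 70 with 54 -> 70
Compare 42 with 70 -> 70
Compare 9 with 70 -> 70
Compare 31 with 70 -> 70
Compare 12 with 70 -> 70
Compare 96 with 70 -> 96
Compare 7 with 96 -> 96

96


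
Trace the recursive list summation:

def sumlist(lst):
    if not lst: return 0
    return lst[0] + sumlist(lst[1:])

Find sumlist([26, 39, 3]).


sumlist([26, 39, 3]) = 26 + sumlist([39, 3])
sumlist([39, 3]) = 39 + sumlist([3])
sumlist([3]) = 3 + sumlist([])
sumlist([]) = 0  (base case)
Total: 26 + 39 + 3 + 0 = 68

68


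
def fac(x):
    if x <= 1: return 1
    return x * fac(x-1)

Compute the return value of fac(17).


fac(17)
= 17 * fac(16)
= 17 * 16 * fac(15)
= 17 * 16 * 15 * fac(14)
= 17 * 16 * 15 * 14 * fac(13)
= 17 * 16 * 15 * 14 * 13 * fac(12)
= 17 * 16 * 15 * 14 * 13 * 12 * fac(11)
= 17 * 16 * 15 * 14 * 13 * 12 * 11 * fac(10)
= 17 * 16 * 15 * 14 * 13 * 12 * 11 * 10 * fac(9)
= 17 * 16 * 15 * 14 * 13 * 12 * 11 * 10 * 9 * fac(8)
= 17 * 16 * 15 * 14 * 13 * 12 * 11 * 10 * 9 * 8 * fac(7)
= 17 * 16 * 15 * 14 * 13 * 12 * 11 * 10 * 9 * 8 * 7 * fac(6)
= 17 * 16 * 15 * 14 * 13 * 12 * 11 * 10 * 9 * 8 * 7 * 6 * fac(5)
= 17 * 16 * 15 * 14 * 13 * 12 * 11 * 10 * 9 * 8 * 7 * 6 * 5 * fac(4)
= 17 * 16 * 15 * 14 * 13 * 12 * 11 * 10 * 9 * 8 * 7 * 6 * 5 * 4 * fac(3)
= 17 * 16 * 15 * 14 * 13 * 12 * 11 * 10 * 9 * 8 * 7 * 6 * 5 * 4 * 3 * fac(2)
= 17 * 16 * 15 * 14 * 13 * 12 * 11 * 10 * 9 * 8 * 7 * 6 * 5 * 4 * 3 * 2 * fac(1)
= 17 * 16 * 15 * 14 * 13 * 12 * 11 * 10 * 9 * 8 * 7 * 6 * 5 * 4 * 3 * 2 * 1
= 355687428096000

355687428096000


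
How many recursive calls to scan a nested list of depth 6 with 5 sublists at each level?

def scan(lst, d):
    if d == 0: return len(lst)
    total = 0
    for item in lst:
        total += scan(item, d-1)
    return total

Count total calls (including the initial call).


At depth 0 (root): 1 call
At depth 1: each of 1 parents calls scan on 5 children = 5 calls
At depth 2: each of 5 parents calls scan on 5 children = 25 calls
At depth 3: each of 25 parents calls scan on 5 children = 125 calls
At depth 4: each of 125 parents calls scan on 5 children = 625 calls
At depth 5: each of 625 parents calls scan on 5 children = 3125 calls
At depth 6: each of 3125 parents calls scan on 5 children = 15625 calls
Total: 1 + 5 + 25 + 125 + 625 + 3125 + 15625 = 19531

19531


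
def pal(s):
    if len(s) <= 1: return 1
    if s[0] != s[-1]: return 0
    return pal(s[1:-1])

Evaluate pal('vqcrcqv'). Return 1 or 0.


pal('vqcrcqv'): s[0]='v' == s[-1]='v' -> check pal('qcrcq')
pal('qcrcq'): s[0]='q' == s[-1]='q' -> check pal('crc')
pal('crc'): s[0]='c' == s[-1]='c' -> check pal('r')
pal('r'): len <= 1 -> return 1  (base case)
Result: 1 (palindrome)

1


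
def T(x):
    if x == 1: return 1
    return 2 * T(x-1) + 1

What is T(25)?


T(25) = 2 * T(24) + 1
T(24) = 2 * T(23) + 1
T(23) = 2 * T(22) + 1
T(22) = 2 * T(21) + 1
T(21) = 2 * T(20) + 1
T(20) = 2 * T(19) + 1
T(19) = 2 * T(18) + 1
T(18) = 2 * T(17) + 1
T(17) = 2 * T(16) + 1
T(16) = 2 * T(15) + 1
T(15) = 2 * T(14) + 1
T(14) = 2 * T(13) + 1
T(13) = 2 * T(12) + 1
T(12) = 2 * T(11) + 1
T(11) = 2 * T(10) + 1
T(10) = 2 * T(9) + 1
T(9) = 2 * T(8) + 1
T(8) = 2 * T(7) + 1
T(7) = 2 * T(6) + 1
T(6) = 2 * T(5) + 1
T(5) = 2 * T(4) + 1
T(4) = 2 * T(3) + 1
T(3) = 2 * T(2) + 1
T(2) = 2 * T(1) + 1
T(1) = 1  (base case)
T(2) = 2 * 1 + 1 = 3
T(3) = 2 * 3 + 1 = 7
T(4) = 2 * 7 + 1 = 15
T(5) = 2 * 15 + 1 = 31
T(6) = 2 * 31 + 1 = 63
T(7) = 2 * 63 + 1 = 127
T(8) = 2 * 127 + 1 = 255
T(9) = 2 * 255 + 1 = 511
T(10) = 2 * 511 + 1 = 1023
T(11) = 2 * 1023 + 1 = 2047
T(12) = 2 * 2047 + 1 = 4095
T(13) = 2 * 4095 + 1 = 8191
T(14) = 2 * 8191 + 1 = 16383
T(15) = 2 * 16383 + 1 = 32767
T(16) = 2 * 32767 + 1 = 65535
T(17) = 2 * 65535 + 1 = 131071
T(18) = 2 * 131071 + 1 = 262143
T(19) = 2 * 262143 + 1 = 524287
T(20) = 2 * 524287 + 1 = 1048575
T(21) = 2 * 1048575 + 1 = 2097151
T(22) = 2 * 2097151 + 1 = 4194303
T(23) = 2 * 4194303 + 1 = 8388607
T(24) = 2 * 8388607 + 1 = 16777215
T(25) = 2 * 16777215 + 1 = 33554431

33554431


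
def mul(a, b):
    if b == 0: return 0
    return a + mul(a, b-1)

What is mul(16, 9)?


mul(16, 9) = 16 + mul(16, 8)
mul(16, 8) = 16 + mul(16, 7)
mul(16, 7) = 16 + mul(16, 6)
mul(16, 6) = 16 + mul(16, 5)
mul(16, 5) = 16 + mul(16, 4)
mul(16, 4) = 16 + mul(16, 3)
mul(16, 3) = 16 + mul(16, 2)
mul(16, 2) = 16 + mul(16, 1)
mul(16, 1) = 16 + mul(16, 0)
mul(16, 0) = 0  (base case)
Total: 16 + 16 + 16 + 16 + 16 + 16 + 16 + 16 + 16 + 0 = 144

144


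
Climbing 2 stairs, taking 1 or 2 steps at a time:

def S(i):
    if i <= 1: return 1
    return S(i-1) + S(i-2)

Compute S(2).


Building up from base cases:
S(0) = 1
S(1) = 1
S(2) = S(1) + S(0) = 1 + 1 = 2

2


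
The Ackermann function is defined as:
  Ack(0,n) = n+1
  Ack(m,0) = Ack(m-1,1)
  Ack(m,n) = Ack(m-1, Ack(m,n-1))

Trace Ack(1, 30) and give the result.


Ack(1, 30) = Ack(0, Ack(1, 29))
  Ack(1, 29) = Ack(0, Ack(1, 28))
    Ack(1, 28) = Ack(0, Ack(1, 27))
      Ack(1, 27) = Ack(0, Ack(1, 26))
        Ack(1, 26) = Ack(0, Ack(1, 25))
          Ack(1, 25) = Ack(0, Ack(1, 24))
          Ack(1, 24) = Ack(0, Ack(1, 23))
          Ack(1, 23) = Ack(0, Ack(1, 22))
          Ack(1, 22) = Ack(0, Ack(1, 21))
          Ack(1, 21) = Ack(0, Ack(1, 20))
          Ack(1, 20) = Ack(0, Ack(1, 19))
          Ack(1, 19) = Ack(0, Ack(1, 18))
          Ack(1, 18) = Ack(0, Ack(1, 17))
          Ack(1, 17) = Ack(0, Ack(1, 16))
          Ack(1, 16) = Ack(0, Ack(1, 15))
          Ack(1, 15) = Ack(0, Ack(1, 14))
          Ack(1, 14) = Ack(0, Ack(1, 13))
          Ack(1, 13) = Ack(0, Ack(1, 12))
          Ack(1, 12) = Ack(0, Ack(1, 11))
          Ack(1, 11) = Ack(0, Ack(1, 10))
          Ack(1, 10) = Ack(0, Ack(1, 9))
          Ack(1, 9) = Ack(0, Ack(1, 8))
          Ack(1, 8) = Ack(0, Ack(1, 7))
          Ack(1, 7) = Ack(0, Ack(1, 6))
          Ack(1, 6) = Ack(0, Ack(1, 5))
... (trace truncated)
Result: Ack(1, 30) = 32

32


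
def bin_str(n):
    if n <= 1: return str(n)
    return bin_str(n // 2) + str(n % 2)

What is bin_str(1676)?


bin_str(1676) = bin_str(838) + '0'
bin_str(838) = bin_str(419) + '0'
bin_str(419) = bin_str(209) + '1'
bin_str(209) = bin_str(104) + '1'
bin_str(104) = bin_str(52) + '0'
bin_str(52) = bin_str(26) + '0'
bin_str(26) = bin_str(13) + '0'
bin_str(13) = bin_str(6) + '1'
bin_str(6) = bin_str(3) + '0'
bin_str(3) = bin_str(1) + '1'
bin_str(1) = '1'  (base case)
Concatenating: '1' + '1' + '0' + '1' + '0' + '0' + '0' + '1' + '1' + '0' + '0' = '11010001100'

11010001100


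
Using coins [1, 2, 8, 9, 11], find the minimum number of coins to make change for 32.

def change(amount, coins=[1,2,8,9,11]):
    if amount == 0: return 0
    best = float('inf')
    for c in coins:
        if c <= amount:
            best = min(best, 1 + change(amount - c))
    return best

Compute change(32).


Building up with DP:
change(0) = 0
change(1) = min(1+change(0)=1+0=1) = 1
change(2) = min(1+change(1)=1+1=2, 1+change(0)=1+0=1) = 1
change(3) = min(1+change(2)=1+1=2, 1+change(1)=1+1=2) = 2
change(4) = min(1+change(3)=1+2=3, 1+change(2)=1+1=2) = 2
change(5) = min(1+change(4)=1+2=3, 1+change(3)=1+2=3) = 3
change(6) = min(1+change(5)=1+3=4, 1+change(4)=1+2=3) = 3
change(7) = min(1+change(6)=1+3=4, 1+change(5)=1+3=4) = 4
change(8) = min(1+change(7)=1+4=5, 1+change(6)=1+3=4, 1+change(0)=1+0=1) = 1
change(9) = min(1+change(8)=1+1=2, 1+change(7)=1+4=5, 1+change(1)=1+1=2, 1+change(0)=1+0=1) = 1
change(10) = min(1+change(9)=1+1=2, 1+change(8)=1+1=2, 1+change(2)=1+1=2, 1+change(1)=1+1=2) = 2
change(11) = min(1+change(10)=1+2=3, 1+change(9)=1+1=2, 1+change(3)=1+2=3, 1+change(2)=1+1=2, 1+change(0)=1+0=1) = 1
change(12) = min(1+change(11)=1+1=2, 1+change(10)=1+2=3, 1+change(4)=1+2=3, 1+change(3)=1+2=3, 1+change(1)=1+1=2) = 2
change(13) = min(1+change(12)=1+2=3, 1+change(11)=1+1=2, 1+change(5)=1+3=4, 1+change(4)=1+2=3, 1+change(2)=1+1=2) = 2
change(14) = min(1+change(13)=1+2=3, 1+change(12)=1+2=3, 1+change(6)=1+3=4, 1+change(5)=1+3=4, 1+change(3)=1+2=3) = 3
change(15) = min(1+change(14)=1+3=4, 1+change(13)=1+2=3, 1+change(7)=1+4=5, 1+change(6)=1+3=4, 1+change(4)=1+2=3) = 3
change(16) = min(1+change(15)=1+3=4, 1+change(14)=1+3=4, 1+change(8)=1+1=2, 1+change(7)=1+4=5, 1+change(5)=1+3=4) = 2
change(17) = min(1+change(16)=1+2=3, 1+change(15)=1+3=4, 1+change(9)=1+1=2, 1+change(8)=1+1=2, 1+change(6)=1+3=4) = 2
change(18) = min(1+change(17)=1+2=3, 1+change(16)=1+2=3, 1+change(10)=1+2=3, 1+change(9)=1+1=2, 1+change(7)=1+4=5) = 2
change(19) = min(1+change(18)=1+2=3, 1+change(17)=1+2=3, 1+change(11)=1+1=2, 1+change(10)=1+2=3, 1+change(8)=1+1=2) = 2
change(20) = min(1+change(19)=1+2=3, 1+change(18)=1+2=3, 1+change(12)=1+2=3, 1+change(11)=1+1=2, 1+change(9)=1+1=2) = 2
change(21) = min(1+change(20)=1+2=3, 1+change(19)=1+2=3, 1+change(13)=1+2=3, 1+change(12)=1+2=3, 1+change(10)=1+2=3) = 3
change(22) = min(1+change(21)=1+3=4, 1+change(20)=1+2=3, 1+change(14)=1+3=4, 1+change(13)=1+2=3, 1+change(11)=1+1=2) = 2
change(23) = min(1+change(22)=1+2=3, 1+change(21)=1+3=4, 1+change(15)=1+3=4, 1+change(14)=1+3=4, 1+change(12)=1+2=3) = 3
change(24) = min(1+change(23)=1+3=4, 1+change(22)=1+2=3, 1+change(16)=1+2=3, 1+change(15)=1+3=4, 1+change(13)=1+2=3) = 3
change(25) = min(1+change(24)=1+3=4, 1+change(23)=1+3=4, 1+change(17)=1+2=3, 1+change(16)=1+2=3, 1+change(14)=1+3=4) = 3
change(26) = min(1+change(25)=1+3=4, 1+change(24)=1+3=4, 1+change(18)=1+2=3, 1+change(17)=1+2=3, 1+change(15)=1+3=4) = 3
change(27) = min(1+change(26)=1+3=4, 1+change(25)=1+3=4, 1+change(19)=1+2=3, 1+change(18)=1+2=3, 1+change(16)=1+2=3) = 3
change(28) = min(1+change(27)=1+3=4, 1+change(26)=1+3=4, 1+change(20)=1+2=3, 1+change(19)=1+2=3, 1+change(17)=1+2=3) = 3
change(29) = min(1+change(28)=1+3=4, 1+change(27)=1+3=4, 1+change(21)=1+3=4, 1+change(20)=1+2=3, 1+change(18)=1+2=3) = 3
change(30) = min(1+change(29)=1+3=4, 1+change(28)=1+3=4, 1+change(22)=1+2=3, 1+change(21)=1+3=4, 1+change(19)=1+2=3) = 3
change(31) = min(1+change(30)=1+3=4, 1+change(29)=1+3=4, 1+change(23)=1+3=4, 1+change(22)=1+2=3, 1+change(20)=1+2=3) = 3
change(32) = min(1+change(31)=1+3=4, 1+change(30)=1+3=4, 1+change(24)=1+3=4, 1+change(23)=1+3=4, 1+change(21)=1+3=4) = 4

4


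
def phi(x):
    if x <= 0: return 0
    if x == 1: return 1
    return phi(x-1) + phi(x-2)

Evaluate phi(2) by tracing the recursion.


Computing phi(2) bottom-up:
phi(0) = 0
phi(1) = 1
phi(2) = phi(1) + phi(0) = 1 + 0 = 1

1


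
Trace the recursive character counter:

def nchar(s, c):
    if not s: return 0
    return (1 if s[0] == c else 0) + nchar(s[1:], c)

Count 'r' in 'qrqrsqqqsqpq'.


s[0]='q' != 'r' -> 0
s[0]='r' == 'r' -> 1
s[0]='q' != 'r' -> 0
s[0]='r' == 'r' -> 1
s[0]='s' != 'r' -> 0
s[0]='q' != 'r' -> 0
s[0]='q' != 'r' -> 0
s[0]='q' != 'r' -> 0
s[0]='s' != 'r' -> 0
s[0]='q' != 'r' -> 0
s[0]='p' != 'r' -> 0
s[0]='q' != 'r' -> 0
Sum: 0 + 1 + 0 + 1 + 0 + 0 + 0 + 0 + 0 + 0 + 0 + 0 = 2

2


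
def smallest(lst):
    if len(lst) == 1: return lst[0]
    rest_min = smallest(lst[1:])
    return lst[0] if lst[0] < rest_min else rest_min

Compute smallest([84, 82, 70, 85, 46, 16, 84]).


smallest([84, 82, 70, 85, 46, 16, 84]): compare 84 with smallest([82, 70, 85, 46, 16, 84])
smallest([82, 70, 85, 46, 16, 84]): compare 82 with smallest([70, 85, 46, 16, 84])
smallest([70, 85, 46, 16, 84]): compare 70 with smallest([85, 46, 16, 84])
smallest([85, 46, 16, 84]): compare 85 with smallest([46, 16, 84])
smallest([46, 16, 84]): compare 46 with smallest([16, 84])
smallest([16, 84]): compare 16 with smallest([84])
smallest([84]) = 84  (base case)
Compare 16 with 84 -> 16
Compare 46 with 16 -> 16
Compare 85 with 16 -> 16
Compare 70 with 16 -> 16
Compare 82 with 16 -> 16
Compare 84 with 16 -> 16

16


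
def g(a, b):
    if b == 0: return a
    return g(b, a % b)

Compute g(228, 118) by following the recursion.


g(228, 118) = g(118, 110)
g(118, 110) = g(110, 8)
g(110, 8) = g(8, 6)
g(8, 6) = g(6, 2)
g(6, 2) = g(2, 0)
g(2, 0) = 2  (base case)

2


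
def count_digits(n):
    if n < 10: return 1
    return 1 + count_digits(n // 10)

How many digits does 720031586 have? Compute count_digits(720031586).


count_digits(720031586) = 1 + count_digits(72003158)
count_digits(72003158) = 1 + count_digits(7200315)
count_digits(7200315) = 1 + count_digits(720031)
count_digits(720031) = 1 + count_digits(72003)
count_digits(72003) = 1 + count_digits(7200)
count_digits(7200) = 1 + count_digits(720)
count_digits(720) = 1 + count_digits(72)
count_digits(72) = 1 + count_digits(7)
count_digits(7) = 1  (base case: 7 < 10)
Unwinding: 1 + 1 + 1 + 1 + 1 + 1 + 1 + 1 + 1 = 9

9


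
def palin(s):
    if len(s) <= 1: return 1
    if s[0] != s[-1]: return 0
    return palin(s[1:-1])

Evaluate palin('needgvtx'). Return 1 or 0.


palin('needgvtx'): s[0]='n' != s[-1]='x' -> return 0
Result: 0 (not a palindrome)

0


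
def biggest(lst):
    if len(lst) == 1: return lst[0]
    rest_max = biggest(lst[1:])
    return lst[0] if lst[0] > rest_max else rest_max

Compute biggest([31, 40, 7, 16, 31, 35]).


biggest([31, 40, 7, 16, 31, 35]): compare 31 with biggest([40, 7, 16, 31, 35])
biggest([40, 7, 16, 31, 35]): compare 40 with biggest([7, 16, 31, 35])
biggest([7, 16, 31, 35]): compare 7 with biggest([16, 31, 35])
biggest([16, 31, 35]): compare 16 with biggest([31, 35])
biggest([31, 35]): compare 31 with biggest([35])
biggest([35]) = 35  (base case)
Compare 31 with 35 -> 35
Compare 16 with 35 -> 35
Compare 7 with 35 -> 35
Compare 40 with 35 -> 40
Compare 31 with 40 -> 40

40


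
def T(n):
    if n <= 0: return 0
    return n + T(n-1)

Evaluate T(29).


T(29)
= 29 + 28 + 27 + 26 + 25 + 24 + 23 + 22 + 21 + 20 + 19 + 18 + 17 + 16 + 15 + 14 + 13 + 12 + 11 + 10 + 9 + 8 + 7 + 6 + 5 + 4 + 3 + 2 + 1 + T(0)
= 29 + 28 + 27 + 26 + 25 + 24 + 23 + 22 + 21 + 20 + 19 + 18 + 17 + 16 + 15 + 14 + 13 + 12 + 11 + 10 + 9 + 8 + 7 + 6 + 5 + 4 + 3 + 2 + 1 + 0
= 435

435


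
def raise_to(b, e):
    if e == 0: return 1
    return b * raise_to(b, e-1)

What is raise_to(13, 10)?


raise_to(13, 10)
= 13 * raise_to(13, 9)
= 13 * 13 * raise_to(13, 8)
= 13 * 13 * 13 * raise_to(13, 7)
= 13 * 13 * 13 * 13 * raise_to(13, 6)
= 13 * 13 * 13 * 13 * 13 * raise_to(13, 5)
= 13 * 13 * 13 * 13 * 13 * 13 * raise_to(13, 4)
= 13 * 13 * 13 * 13 * 13 * 13 * 13 * raise_to(13, 3)
= 13 * 13 * 13 * 13 * 13 * 13 * 13 * 13 * raise_to(13, 2)
= 13 * 13 * 13 * 13 * 13 * 13 * 13 * 13 * 13 * raise_to(13, 1)
= 13 * 13 * 13 * 13 * 13 * 13 * 13 * 13 * 13 * 13 * raise_to(13, 0)
= 13 * 13 * 13 * 13 * 13 * 13 * 13 * 13 * 13 * 13 * 1
= 137858491849

137858491849


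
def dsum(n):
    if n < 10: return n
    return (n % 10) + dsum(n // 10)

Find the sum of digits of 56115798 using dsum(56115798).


dsum(56115798) = 8 + dsum(5611579)
dsum(5611579) = 9 + dsum(561157)
dsum(561157) = 7 + dsum(56115)
dsum(56115) = 5 + dsum(5611)
dsum(5611) = 1 + dsum(561)
dsum(561) = 1 + dsum(56)
dsum(56) = 6 + dsum(5)
dsum(5) = 5  (base case)
Total: 8 + 9 + 7 + 5 + 1 + 1 + 6 + 5 = 42

42


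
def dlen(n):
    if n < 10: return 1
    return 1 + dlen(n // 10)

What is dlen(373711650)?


dlen(373711650) = 1 + dlen(37371165)
dlen(37371165) = 1 + dlen(3737116)
dlen(3737116) = 1 + dlen(373711)
dlen(373711) = 1 + dlen(37371)
dlen(37371) = 1 + dlen(3737)
dlen(3737) = 1 + dlen(373)
dlen(373) = 1 + dlen(37)
dlen(37) = 1 + dlen(3)
dlen(3) = 1  (base case: 3 < 10)
Unwinding: 1 + 1 + 1 + 1 + 1 + 1 + 1 + 1 + 1 = 9

9


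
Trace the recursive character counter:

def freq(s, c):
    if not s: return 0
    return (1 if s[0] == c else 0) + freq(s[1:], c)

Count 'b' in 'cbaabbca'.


s[0]='c' != 'b' -> 0
s[0]='b' == 'b' -> 1
s[0]='a' != 'b' -> 0
s[0]='a' != 'b' -> 0
s[0]='b' == 'b' -> 1
s[0]='b' == 'b' -> 1
s[0]='c' != 'b' -> 0
s[0]='a' != 'b' -> 0
Sum: 0 + 1 + 0 + 0 + 1 + 1 + 0 + 0 = 3

3


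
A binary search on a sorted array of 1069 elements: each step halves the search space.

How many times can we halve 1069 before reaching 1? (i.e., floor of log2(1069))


1069 / 2 = 534
534 / 2 = 267
267 / 2 = 133
133 / 2 = 66
66 / 2 = 33
33 / 2 = 16
16 / 2 = 8
8 / 2 = 4
4 / 2 = 2
2 / 2 = 1
Reached 1 after 10 halvings

10


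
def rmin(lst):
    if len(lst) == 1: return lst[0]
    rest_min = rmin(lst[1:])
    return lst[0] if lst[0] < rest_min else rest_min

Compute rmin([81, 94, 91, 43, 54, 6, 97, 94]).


rmin([81, 94, 91, 43, 54, 6, 97, 94]): compare 81 with rmin([94, 91, 43, 54, 6, 97, 94])
rmin([94, 91, 43, 54, 6, 97, 94]): compare 94 with rmin([91, 43, 54, 6, 97, 94])
rmin([91, 43, 54, 6, 97, 94]): compare 91 with rmin([43, 54, 6, 97, 94])
rmin([43, 54, 6, 97, 94]): compare 43 with rmin([54, 6, 97, 94])
rmin([54, 6, 97, 94]): compare 54 with rmin([6, 97, 94])
rmin([6, 97, 94]): compare 6 with rmin([97, 94])
rmin([97, 94]): compare 97 with rmin([94])
rmin([94]) = 94  (base case)
Compare 97 with 94 -> 94
Compare 6 with 94 -> 6
Compare 54 with 6 -> 6
Compare 43 with 6 -> 6
Compare 91 with 6 -> 6
Compare 94 with 6 -> 6
Compare 81 with 6 -> 6

6


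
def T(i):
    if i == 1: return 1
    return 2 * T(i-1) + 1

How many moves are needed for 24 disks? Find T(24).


T(24) = 2 * T(23) + 1
T(23) = 2 * T(22) + 1
T(22) = 2 * T(21) + 1
T(21) = 2 * T(20) + 1
T(20) = 2 * T(19) + 1
T(19) = 2 * T(18) + 1
T(18) = 2 * T(17) + 1
T(17) = 2 * T(16) + 1
T(16) = 2 * T(15) + 1
T(15) = 2 * T(14) + 1
T(14) = 2 * T(13) + 1
T(13) = 2 * T(12) + 1
T(12) = 2 * T(11) + 1
T(11) = 2 * T(10) + 1
T(10) = 2 * T(9) + 1
T(9) = 2 * T(8) + 1
T(8) = 2 * T(7) + 1
T(7) = 2 * T(6) + 1
T(6) = 2 * T(5) + 1
T(5) = 2 * T(4) + 1
T(4) = 2 * T(3) + 1
T(3) = 2 * T(2) + 1
T(2) = 2 * T(1) + 1
T(1) = 1  (base case)
T(2) = 2 * 1 + 1 = 3
T(3) = 2 * 3 + 1 = 7
T(4) = 2 * 7 + 1 = 15
T(5) = 2 * 15 + 1 = 31
T(6) = 2 * 31 + 1 = 63
T(7) = 2 * 63 + 1 = 127
T(8) = 2 * 127 + 1 = 255
T(9) = 2 * 255 + 1 = 511
T(10) = 2 * 511 + 1 = 1023
T(11) = 2 * 1023 + 1 = 2047
T(12) = 2 * 2047 + 1 = 4095
T(13) = 2 * 4095 + 1 = 8191
T(14) = 2 * 8191 + 1 = 16383
T(15) = 2 * 16383 + 1 = 32767
T(16) = 2 * 32767 + 1 = 65535
T(17) = 2 * 65535 + 1 = 131071
T(18) = 2 * 131071 + 1 = 262143
T(19) = 2 * 262143 + 1 = 524287
T(20) = 2 * 524287 + 1 = 1048575
T(21) = 2 * 1048575 + 1 = 2097151
T(22) = 2 * 2097151 + 1 = 4194303
T(23) = 2 * 4194303 + 1 = 8388607
T(24) = 2 * 8388607 + 1 = 16777215

16777215


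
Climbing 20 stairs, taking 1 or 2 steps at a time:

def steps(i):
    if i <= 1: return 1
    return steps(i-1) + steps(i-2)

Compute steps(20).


Building up from base cases:
steps(0) = 1
steps(1) = 1
steps(2) = steps(1) + steps(0) = 1 + 1 = 2
steps(3) = steps(2) + steps(1) = 2 + 1 = 3
steps(4) = steps(3) + steps(2) = 3 + 2 = 5
steps(5) = steps(4) + steps(3) = 5 + 3 = 8
steps(6) = steps(5) + steps(4) = 8 + 5 = 13
steps(7) = steps(6) + steps(5) = 13 + 8 = 21
steps(8) = steps(7) + steps(6) = 21 + 13 = 34
steps(9) = steps(8) + steps(7) = 34 + 21 = 55
steps(10) = steps(9) + steps(8) = 55 + 34 = 89
steps(11) = steps(10) + steps(9) = 89 + 55 = 144
steps(12) = steps(11) + steps(10) = 144 + 89 = 233
steps(13) = steps(12) + steps(11) = 233 + 144 = 377
steps(14) = steps(13) + steps(12) = 377 + 233 = 610
steps(15) = steps(14) + steps(13) = 610 + 377 = 987
steps(16) = steps(15) + steps(14) = 987 + 610 = 1597
steps(17) = steps(16) + steps(15) = 1597 + 987 = 2584
steps(18) = steps(17) + steps(16) = 2584 + 1597 = 4181
steps(19) = steps(18) + steps(17) = 4181 + 2584 = 6765
steps(20) = steps(19) + steps(18) = 6765 + 4181 = 10946

10946


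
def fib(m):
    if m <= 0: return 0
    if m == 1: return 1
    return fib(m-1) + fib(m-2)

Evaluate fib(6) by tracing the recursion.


Computing fib(6) bottom-up:
fib(0) = 0
fib(1) = 1
fib(2) = fib(1) + fib(0) = 1 + 0 = 1
fib(3) = fib(2) + fib(1) = 1 + 1 = 2
fib(4) = fib(3) + fib(2) = 2 + 1 = 3
fib(5) = fib(4) + fib(3) = 3 + 2 = 5
fib(6) = fib(5) + fib(4) = 5 + 3 = 8

8


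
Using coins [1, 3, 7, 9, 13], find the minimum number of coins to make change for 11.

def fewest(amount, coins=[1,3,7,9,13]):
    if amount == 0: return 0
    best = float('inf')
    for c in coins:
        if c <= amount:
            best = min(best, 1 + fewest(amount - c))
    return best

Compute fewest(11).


Building up with DP:
fewest(0) = 0
fewest(1) = min(1+fewest(0)=1+0=1) = 1
fewest(2) = min(1+fewest(1)=1+1=2) = 2
fewest(3) = min(1+fewest(2)=1+2=3, 1+fewest(0)=1+0=1) = 1
fewest(4) = min(1+fewest(3)=1+1=2, 1+fewest(1)=1+1=2) = 2
fewest(5) = min(1+fewest(4)=1+2=3, 1+fewest(2)=1+2=3) = 3
fewest(6) = min(1+fewest(5)=1+3=4, 1+fewest(3)=1+1=2) = 2
fewest(7) = min(1+fewest(6)=1+2=3, 1+fewest(4)=1+2=3, 1+fewest(0)=1+0=1) = 1
fewest(8) = min(1+fewest(7)=1+1=2, 1+fewest(5)=1+3=4, 1+fewest(1)=1+1=2) = 2
fewest(9) = min(1+fewest(8)=1+2=3, 1+fewest(6)=1+2=3, 1+fewest(2)=1+2=3, 1+fewest(0)=1+0=1) = 1
fewest(10) = min(1+fewest(9)=1+1=2, 1+fewest(7)=1+1=2, 1+fewest(3)=1+1=2, 1+fewest(1)=1+1=2) = 2
fewest(11) = min(1+fewest(10)=1+2=3, 1+fewest(8)=1+2=3, 1+fewest(4)=1+2=3, 1+fewest(2)=1+2=3) = 3

3


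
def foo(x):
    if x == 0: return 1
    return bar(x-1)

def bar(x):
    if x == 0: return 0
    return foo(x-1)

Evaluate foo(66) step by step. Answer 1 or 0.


foo(66) = bar(65)
bar(65) = foo(64)
foo(64) = bar(63)
bar(63) = foo(62)
foo(62) = bar(61)
bar(61) = foo(60)
foo(60) = bar(59)
bar(59) = foo(58)
foo(58) = bar(57)
bar(57) = foo(56)
foo(56) = bar(55)
bar(55) = foo(54)
foo(54) = bar(53)
bar(53) = foo(52)
foo(52) = bar(51)
bar(51) = foo(50)
foo(50) = bar(49)
bar(49) = foo(48)
foo(48) = bar(47)
bar(47) = foo(46)
foo(46) = bar(45)
bar(45) = foo(44)
foo(44) = bar(43)
bar(43) = foo(42)
foo(42) = bar(41)
bar(41) = foo(40)
foo(40) = bar(39)
bar(39) = foo(38)
foo(38) = bar(37)
bar(37) = foo(36)
foo(36) = bar(35)
bar(35) = foo(34)
foo(34) = bar(33)
bar(33) = foo(32)
foo(32) = bar(31)
bar(31) = foo(30)
foo(30) = bar(29)
bar(29) = foo(28)
foo(28) = bar(27)
bar(27) = foo(26)
foo(26) = bar(25)
bar(25) = foo(24)
foo(24) = bar(23)
bar(23) = foo(22)
foo(22) = bar(21)
bar(21) = foo(20)
foo(20) = bar(19)
bar(19) = foo(18)
foo(18) = bar(17)
bar(17) = foo(16)
foo(16) = bar(15)
bar(15) = foo(14)
foo(14) = bar(13)
bar(13) = foo(12)
foo(12) = bar(11)
bar(11) = foo(10)
foo(10) = bar(9)
bar(9) = foo(8)
foo(8) = bar(7)
bar(7) = foo(6)
foo(6) = bar(5)
bar(5) = foo(4)
foo(4) = bar(3)
bar(3) = foo(2)
foo(2) = bar(1)
bar(1) = foo(0)
foo(0) = 1  (base case)
Result: 1

1


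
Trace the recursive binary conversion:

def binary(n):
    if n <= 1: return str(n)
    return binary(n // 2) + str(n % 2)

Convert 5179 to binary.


binary(5179) = binary(2589) + '1'
binary(2589) = binary(1294) + '1'
binary(1294) = binary(647) + '0'
binary(647) = binary(323) + '1'
binary(323) = binary(161) + '1'
binary(161) = binary(80) + '1'
binary(80) = binary(40) + '0'
binary(40) = binary(20) + '0'
binary(20) = binary(10) + '0'
binary(10) = binary(5) + '0'
binary(5) = binary(2) + '1'
binary(2) = binary(1) + '0'
binary(1) = '1'  (base case)
Concatenating: '1' + '0' + '1' + '0' + '0' + '0' + '0' + '1' + '1' + '1' + '0' + '1' + '1' = '1010000111011'

1010000111011


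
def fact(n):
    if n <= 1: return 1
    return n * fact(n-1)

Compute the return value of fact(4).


fact(4)
= 4 * fact(3)
= 4 * 3 * fact(2)
= 4 * 3 * 2 * fact(1)
= 4 * 3 * 2 * 1
= 24

24


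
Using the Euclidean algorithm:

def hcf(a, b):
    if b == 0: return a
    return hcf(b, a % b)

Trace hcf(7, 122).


hcf(7, 122) = hcf(122, 7)
hcf(122, 7) = hcf(7, 3)
hcf(7, 3) = hcf(3, 1)
hcf(3, 1) = hcf(1, 0)
hcf(1, 0) = 1  (base case)

1


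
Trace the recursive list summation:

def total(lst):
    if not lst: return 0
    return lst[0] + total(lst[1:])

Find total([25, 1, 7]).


total([25, 1, 7]) = 25 + total([1, 7])
total([1, 7]) = 1 + total([7])
total([7]) = 7 + total([])
total([]) = 0  (base case)
Total: 25 + 1 + 7 + 0 = 33

33


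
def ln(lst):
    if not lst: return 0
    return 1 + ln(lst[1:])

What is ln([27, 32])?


ln([27, 32]) = 1 + ln([32])
ln([32]) = 1 + ln([])
ln([]) = 0  (base case)
Unwinding: 1 + 1 + 0 = 2

2


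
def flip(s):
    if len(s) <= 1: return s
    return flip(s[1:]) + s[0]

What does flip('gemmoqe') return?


flip('gemmoqe') = flip('emmoqe') + 'g'
flip('emmoqe') = flip('mmoqe') + 'e'
flip('mmoqe') = flip('moqe') + 'm'
flip('moqe') = flip('oqe') + 'm'
flip('oqe') = flip('qe') + 'o'
flip('qe') = flip('e') + 'q'
flip('e') = 'e'  (base case)
Concatenating: 'e' + 'q' + 'o' + 'm' + 'm' + 'e' + 'g' = 'eqommeg'

eqommeg


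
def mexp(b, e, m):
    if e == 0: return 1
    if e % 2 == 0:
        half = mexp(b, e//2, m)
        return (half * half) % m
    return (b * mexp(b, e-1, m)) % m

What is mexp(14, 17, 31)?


mexp(14, 17, 31): e is odd, compute mexp(14, 16, 31)
  mexp(14, 16, 31): e is even, compute mexp(14, 8, 31)
    mexp(14, 8, 31): e is even, compute mexp(14, 4, 31)
      mexp(14, 4, 31): e is even, compute mexp(14, 2, 31)
        mexp(14, 2, 31): e is even, compute mexp(14, 1, 31)
          mexp(14, 1, 31): e is odd, compute mexp(14, 0, 31)
          mexp(14, 0, 31) = 1
          (14 * 1) % 31 = 14
        half=14, (14*14) % 31 = 10
      half=10, (10*10) % 31 = 7
    half=7, (7*7) % 31 = 18
  half=18, (18*18) % 31 = 14
(14 * 14) % 31 = 10

10


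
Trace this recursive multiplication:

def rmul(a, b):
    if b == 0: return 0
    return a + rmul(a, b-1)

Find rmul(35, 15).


rmul(35, 15) = 35 + rmul(35, 14)
rmul(35, 14) = 35 + rmul(35, 13)
rmul(35, 13) = 35 + rmul(35, 12)
rmul(35, 12) = 35 + rmul(35, 11)
rmul(35, 11) = 35 + rmul(35, 10)
rmul(35, 10) = 35 + rmul(35, 9)
rmul(35, 9) = 35 + rmul(35, 8)
rmul(35, 8) = 35 + rmul(35, 7)
rmul(35, 7) = 35 + rmul(35, 6)
rmul(35, 6) = 35 + rmul(35, 5)
rmul(35, 5) = 35 + rmul(35, 4)
rmul(35, 4) = 35 + rmul(35, 3)
rmul(35, 3) = 35 + rmul(35, 2)
rmul(35, 2) = 35 + rmul(35, 1)
rmul(35, 1) = 35 + rmul(35, 0)
rmul(35, 0) = 0  (base case)
Total: 35 + 35 + 35 + 35 + 35 + 35 + 35 + 35 + 35 + 35 + 35 + 35 + 35 + 35 + 35 + 0 = 525

525


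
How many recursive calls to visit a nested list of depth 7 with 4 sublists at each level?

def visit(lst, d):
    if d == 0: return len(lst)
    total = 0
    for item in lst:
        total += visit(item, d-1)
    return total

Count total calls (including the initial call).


At depth 0 (root): 1 call
At depth 1: each of 1 parents calls visit on 4 children = 4 calls
At depth 2: each of 4 parents calls visit on 4 children = 16 calls
At depth 3: each of 16 parents calls visit on 4 children = 64 calls
At depth 4: each of 64 parents calls visit on 4 children = 256 calls
At depth 5: each of 256 parents calls visit on 4 children = 1024 calls
At depth 6: each of 1024 parents calls visit on 4 children = 4096 calls
At depth 7: each of 4096 parents calls visit on 4 children = 16384 calls
Total: 1 + 4 + 16 + 64 + 256 + 1024 + 4096 + 16384 = 21845

21845
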